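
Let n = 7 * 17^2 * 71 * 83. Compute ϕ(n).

9367680

φ(11921539) = 11921539 · (1 − 1/7) · (1 − 1/17) · (1 − 1/71) · (1 − 1/83)
       = 11921539 · 551040/701267 = 9367680.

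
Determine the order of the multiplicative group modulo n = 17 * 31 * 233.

111360

φ(122791) = 122791 · (1 − 1/17) · (1 − 1/31) · (1 − 1/233)
       = 122791 · 111360/122791 = 111360.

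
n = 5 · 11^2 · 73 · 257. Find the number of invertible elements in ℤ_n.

8110080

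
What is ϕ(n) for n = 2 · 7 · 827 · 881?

φ(10200218) = 10200218 · (1 − 1/2) · (1 − 1/7) · (1 − 1/827) · (1 − 1/881)
       = 10200218 · 4361280/10200218 = 4361280.

4361280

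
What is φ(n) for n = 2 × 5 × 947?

3784

φ(9470) = 9470 · (1 − 1/2) · (1 − 1/5) · (1 − 1/947)
       = 9470 · 3784/9470 = 3784.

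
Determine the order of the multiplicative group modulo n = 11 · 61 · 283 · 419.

φ(11) = 11 − 1 = 10.
φ(61) = 61 − 1 = 60.
φ(283) = 283 − 1 = 282.
φ(419) = 419 − 1 = 418.
Since φ is multiplicative, φ(79565167) = 10 · 60 · 282 · 418 = 70725600.

70725600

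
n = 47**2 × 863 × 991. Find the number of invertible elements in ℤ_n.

φ(1889209697) = 1889209697 · (1 − 1/47) · (1 − 1/863) · (1 − 1/991)
       = 1889209697 · 39255480/40195951 = 1845007560.

1845007560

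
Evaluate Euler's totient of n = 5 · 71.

280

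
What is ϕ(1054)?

First factor: 1054 = 2 * 17 * 31.
φ(2) = 2 − 1 = 1.
φ(17) = 17 − 1 = 16.
φ(31) = 31 − 1 = 30.
Multiply: 1 · 16 · 30 = 480.

480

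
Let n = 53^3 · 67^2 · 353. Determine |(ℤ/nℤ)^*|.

227361268992

φ(53^3) = 53^2·(53−1) = 2809·52 = 146068.
φ(67^2) = 67^2 − 67^1 = 4489 − 67 = 4422.
φ(353) = 353 − 1 = 352.
Since φ is multiplicative, φ(235913025109) = 146068 · 4422 · 352 = 227361268992.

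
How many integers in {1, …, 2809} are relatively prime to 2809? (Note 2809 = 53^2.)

2756

φ(53^2) = 53^2 − 53^1 = 2809 − 53 = 2756.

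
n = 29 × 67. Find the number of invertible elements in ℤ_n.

1848

φ(29) = 29 − 1 = 28.
φ(67) = 67 − 1 = 66.
Since φ is multiplicative, φ(1943) = 28 · 66 = 1848.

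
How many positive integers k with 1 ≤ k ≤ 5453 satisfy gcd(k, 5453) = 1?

4320

First factor: 5453 = 7 * 19 * 41.
φ(5453) = 5453 · (1 − 1/7) · (1 − 1/19) · (1 − 1/41)
       = 5453 · 4320/5453 = 4320.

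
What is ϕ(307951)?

First factor: 307951 = 7 * 29 * 37 * 41.
φ(307951) = 307951 · (1 − 1/7) · (1 − 1/29) · (1 − 1/37) · (1 − 1/41)
       = 307951 · 241920/307951 = 241920.

241920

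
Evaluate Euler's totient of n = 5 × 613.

2448

φ(5) = 5 − 1 = 4.
φ(613) = 613 − 1 = 612.
Since φ is multiplicative, φ(3065) = 4 · 612 = 2448.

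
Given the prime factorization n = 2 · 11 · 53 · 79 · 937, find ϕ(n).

φ(86310818) = 86310818 · (1 − 1/2) · (1 − 1/11) · (1 − 1/53) · (1 − 1/79) · (1 − 1/937)
       = 86310818 · 37964160/86310818 = 37964160.

37964160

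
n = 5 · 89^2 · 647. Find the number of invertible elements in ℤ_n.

20237888

φ(5) = 5 − 1 = 4.
φ(89^2) = 89^2 − 89^1 = 7921 − 89 = 7832.
φ(647) = 647 − 1 = 646.
Since φ is multiplicative, φ(25624435) = 4 · 7832 · 646 = 20237888.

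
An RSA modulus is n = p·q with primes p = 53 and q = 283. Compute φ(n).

φ(n) = (p − 1)(q − 1) = (53−1)(283−1) = 52·282 = 14664.

14664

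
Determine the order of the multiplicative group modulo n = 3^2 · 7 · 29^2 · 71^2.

φ(267087303) = 267087303 · (1 − 1/3) · (1 − 1/7) · (1 − 1/29) · (1 − 1/71)
       = 267087303 · 23520/43239 = 145283040.

145283040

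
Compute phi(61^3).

223260

φ(61^3) = 61^3 − 61^2 = 226981 − 3721 = 223260.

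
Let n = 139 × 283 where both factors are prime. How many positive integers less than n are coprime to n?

φ(139) = 139 − 1 = 138.
φ(283) = 283 − 1 = 282.
Since φ is multiplicative, φ(39337) = 138 · 282 = 38916.

38916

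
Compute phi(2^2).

2

φ(4) = 4 · (1 − 1/2)
       = 4 · 1/2 = 2.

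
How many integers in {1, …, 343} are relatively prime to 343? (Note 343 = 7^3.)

φ(7^3) = 7^2·(7−1) = 49·6 = 294.

294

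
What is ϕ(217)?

Prime factorization: 217 = 7 × 31.
φ(217) = 217 · (1 − 1/7) · (1 − 1/31)
       = 217 · 180/217 = 180.

180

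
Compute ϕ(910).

Factor 910: 910 = 2 · 5 · 7 · 13.
φ(910) = 910 · (1 − 1/2) · (1 − 1/5) · (1 − 1/7) · (1 − 1/13)
       = 910 · 288/910 = 288.

288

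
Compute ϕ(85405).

60480

First factor: 85405 = 5 × 19 × 29 × 31.
φ(85405) = 85405 · (1 − 1/5) · (1 − 1/19) · (1 − 1/29) · (1 − 1/31)
       = 85405 · 60480/85405 = 60480.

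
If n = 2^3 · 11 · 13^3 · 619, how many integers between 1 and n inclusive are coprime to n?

φ(2^3) = 2^2·(2−1) = 4·1 = 4.
φ(11) = 11 − 1 = 10.
φ(13^3) = 13^2·(13−1) = 169·12 = 2028.
φ(619) = 619 − 1 = 618.
φ(119674984) = 4 × 10 × 2028 × 618 = 50132160.

50132160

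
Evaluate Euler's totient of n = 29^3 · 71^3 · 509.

4221166442080

φ(4443107511911) = 4443107511911 · (1 − 1/29) · (1 − 1/71) · (1 − 1/509)
       = 4443107511911 · 995680/1048031 = 4221166442080.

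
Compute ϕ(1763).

Factor 1763: 1763 = 41 * 43.
φ(1763) = 1763 · (1 − 1/41) · (1 − 1/43)
       = 1763 · 1680/1763 = 1680.

1680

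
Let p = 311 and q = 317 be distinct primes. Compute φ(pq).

φ(98587) = 98587 · (1 − 1/311) · (1 − 1/317)
       = 98587 · 97960/98587 = 97960.

97960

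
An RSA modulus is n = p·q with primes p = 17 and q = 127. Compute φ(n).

2016

φ(17) = 17 − 1 = 16.
φ(127) = 127 − 1 = 126.
Since φ is multiplicative, φ(2159) = 16 · 126 = 2016.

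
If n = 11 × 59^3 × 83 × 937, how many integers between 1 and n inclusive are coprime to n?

154960752960

φ(11) = 11 − 1 = 10.
φ(59^3) = 59^3 − 59^2 = 205379 − 3481 = 201898.
φ(83) = 83 − 1 = 82.
φ(937) = 937 − 1 = 936.
φ(175697832299) = 10 × 201898 × 82 × 936 = 154960752960.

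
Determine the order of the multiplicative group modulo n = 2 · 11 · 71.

700

φ(2) = 2 − 1 = 1.
φ(11) = 11 − 1 = 10.
φ(71) = 71 − 1 = 70.
φ(1562) = 1 × 10 × 70 = 700.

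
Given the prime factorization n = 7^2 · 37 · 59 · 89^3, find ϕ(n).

61128321408

φ(75408419023) = 75408419023 · (1 − 1/7) · (1 − 1/37) · (1 − 1/59) · (1 − 1/89)
       = 75408419023 · 1102464/1360009 = 61128321408.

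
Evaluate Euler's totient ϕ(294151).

294151 = 11^3 × 13 × 17.
φ(11^3) = 11^3 − 11^2 = 1331 − 121 = 1210.
φ(13) = 13 − 1 = 12.
φ(17) = 17 − 1 = 16.
Since φ is multiplicative, φ(294151) = 1210 · 12 · 16 = 232320.

232320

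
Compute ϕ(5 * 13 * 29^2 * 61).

φ(5) = 5 − 1 = 4.
φ(13) = 13 − 1 = 12.
φ(29^2) = 29^1·(29−1) = 29·28 = 812.
φ(61) = 61 − 1 = 60.
Since φ is multiplicative, φ(3334565) = 4 · 12 · 812 · 60 = 2338560.

2338560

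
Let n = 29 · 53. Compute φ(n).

φ(29) = 29 − 1 = 28.
φ(53) = 53 − 1 = 52.
Multiply: 28 · 52 = 1456.

1456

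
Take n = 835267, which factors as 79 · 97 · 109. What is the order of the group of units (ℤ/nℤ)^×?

808704

φ(79) = 79 − 1 = 78.
φ(97) = 97 − 1 = 96.
φ(109) = 109 − 1 = 108.
φ(835267) = 78 × 96 × 108 = 808704.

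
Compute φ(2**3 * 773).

3088

φ(6184) = 6184 · (1 − 1/2) · (1 − 1/773)
       = 6184 · 772/1546 = 3088.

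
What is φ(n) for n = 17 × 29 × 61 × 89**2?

φ(238208233) = 238208233 · (1 − 1/17) · (1 − 1/29) · (1 − 1/61) · (1 − 1/89)
       = 238208233 · 2365440/2676497 = 210524160.

210524160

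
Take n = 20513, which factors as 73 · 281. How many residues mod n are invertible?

20160

φ(20513) = 20513 · (1 − 1/73) · (1 − 1/281)
       = 20513 · 20160/20513 = 20160.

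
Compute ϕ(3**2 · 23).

φ(3^2) = 3^1·(3−1) = 3·2 = 6.
φ(23) = 23 − 1 = 22.
Multiply: 6 · 22 = 132.

132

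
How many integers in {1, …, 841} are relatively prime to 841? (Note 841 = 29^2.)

812

φ(841) = 841 · (1 − 1/29)
       = 841 · 28/29 = 812.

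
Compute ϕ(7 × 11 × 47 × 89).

φ(7) = 7 − 1 = 6.
φ(11) = 11 − 1 = 10.
φ(47) = 47 − 1 = 46.
φ(89) = 89 − 1 = 88.
Multiply: 6 · 10 · 46 · 88 = 242880.

242880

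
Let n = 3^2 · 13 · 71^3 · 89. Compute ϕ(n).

2235784320

φ(3726927243) = 3726927243 · (1 − 1/3) · (1 − 1/13) · (1 − 1/71) · (1 − 1/89)
       = 3726927243 · 147840/246441 = 2235784320.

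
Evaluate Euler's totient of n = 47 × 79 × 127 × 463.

208864656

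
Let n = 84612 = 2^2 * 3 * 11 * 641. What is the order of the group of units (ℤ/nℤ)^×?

25600

φ(2^2) = 2^2 − 2^1 = 4 − 2 = 2.
φ(3) = 3 − 1 = 2.
φ(11) = 11 − 1 = 10.
φ(641) = 641 − 1 = 640.
Since φ is multiplicative, φ(84612) = 2 · 2 · 10 · 640 = 25600.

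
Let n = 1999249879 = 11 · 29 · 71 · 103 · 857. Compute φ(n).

φ(11) = 11 − 1 = 10.
φ(29) = 29 − 1 = 28.
φ(71) = 71 − 1 = 70.
φ(103) = 103 − 1 = 102.
φ(857) = 857 − 1 = 856.
Multiply: 10 · 28 · 70 · 102 · 856 = 1711315200.

1711315200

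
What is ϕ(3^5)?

162

φ(3^5) = 3^5 − 3^4 = 243 − 81 = 162.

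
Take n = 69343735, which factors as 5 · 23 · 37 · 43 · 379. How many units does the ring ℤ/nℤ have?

50295168

φ(69343735) = 69343735 · (1 − 1/5) · (1 − 1/23) · (1 − 1/37) · (1 − 1/43) · (1 − 1/379)
       = 69343735 · 50295168/69343735 = 50295168.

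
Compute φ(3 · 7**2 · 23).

1848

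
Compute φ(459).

Prime factorization: 459 = 3**3 · 17.
φ(3^3) = 3^3 − 3^2 = 27 − 9 = 18.
φ(17) = 17 − 1 = 16.
Multiply: 18 · 16 = 288.

288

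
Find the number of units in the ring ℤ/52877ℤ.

43560

Prime factorization: 52877 = 11**2 × 19 × 23.
φ(52877) = 52877 · (1 − 1/11) · (1 − 1/19) · (1 − 1/23)
       = 52877 · 3960/4807 = 43560.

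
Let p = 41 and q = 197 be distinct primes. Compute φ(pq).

φ(n) = (p − 1)(q − 1) = (41−1)(197−1) = 40·196 = 7840.

7840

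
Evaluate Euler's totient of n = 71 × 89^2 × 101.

54824000

φ(56801491) = 56801491 · (1 − 1/71) · (1 − 1/89) · (1 − 1/101)
       = 56801491 · 616000/638219 = 54824000.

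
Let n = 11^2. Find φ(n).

110

φ(121) = 121 · (1 − 1/11)
       = 121 · 10/11 = 110.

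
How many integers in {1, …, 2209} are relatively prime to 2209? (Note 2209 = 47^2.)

2162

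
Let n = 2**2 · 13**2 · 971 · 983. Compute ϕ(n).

φ(2^2) = 2^2 − 2^1 = 4 − 2 = 2.
φ(13^2) = 13^1·(13−1) = 13·12 = 156.
φ(971) = 971 − 1 = 970.
φ(983) = 983 − 1 = 982.
φ(645237268) = 2 × 156 × 970 × 982 = 297192480.

297192480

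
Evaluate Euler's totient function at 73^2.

φ(73^2) = 73^1·(73−1) = 73·72 = 5256.

5256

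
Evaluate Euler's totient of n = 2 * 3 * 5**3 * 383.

76400

φ(287250) = 287250 · (1 − 1/2) · (1 − 1/3) · (1 − 1/5) · (1 − 1/383)
       = 287250 · 3056/11490 = 76400.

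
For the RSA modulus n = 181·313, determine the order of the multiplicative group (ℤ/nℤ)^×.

For distinct primes, φ(pq) = (p−1)(q−1) = 180 × 312 = 56160.

56160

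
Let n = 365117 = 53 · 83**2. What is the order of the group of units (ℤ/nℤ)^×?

φ(365117) = 365117 · (1 − 1/53) · (1 − 1/83)
       = 365117 · 4264/4399 = 353912.

353912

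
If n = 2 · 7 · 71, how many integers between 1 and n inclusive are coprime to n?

φ(2) = 2 − 1 = 1.
φ(7) = 7 − 1 = 6.
φ(71) = 71 − 1 = 70.
φ(994) = 1 × 6 × 70 = 420.

420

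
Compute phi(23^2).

φ(529) = 529 · (1 − 1/23)
       = 529 · 22/23 = 506.

506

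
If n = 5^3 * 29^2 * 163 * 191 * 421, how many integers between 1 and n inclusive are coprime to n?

φ(5^3) = 5^2·(5−1) = 25·4 = 100.
φ(29^2) = 29^2 − 29^1 = 841 − 29 = 812.
φ(163) = 163 − 1 = 162.
φ(191) = 191 − 1 = 190.
φ(421) = 421 − 1 = 420.
Since φ is multiplicative, φ(1377872639125) = 100 · 812 · 162 · 190 · 420 = 1049721120000.

1049721120000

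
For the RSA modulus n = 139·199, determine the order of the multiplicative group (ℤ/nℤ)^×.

27324

φ(139) = 139 − 1 = 138.
φ(199) = 199 − 1 = 198.
Multiply: 138 · 198 = 27324.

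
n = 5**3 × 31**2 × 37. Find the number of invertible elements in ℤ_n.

φ(4444625) = 4444625 · (1 − 1/5) · (1 − 1/31) · (1 − 1/37)
       = 4444625 · 4320/5735 = 3348000.

3348000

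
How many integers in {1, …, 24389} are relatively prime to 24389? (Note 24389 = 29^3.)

φ(24389) = 24389 · (1 − 1/29)
       = 24389 · 28/29 = 23548.

23548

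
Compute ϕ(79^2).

φ(6241) = 6241 · (1 − 1/79)
       = 6241 · 78/79 = 6162.

6162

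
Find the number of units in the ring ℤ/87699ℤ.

Factor 87699: 87699 = 3 · 23 · 31 · 41.
φ(3) = 3 − 1 = 2.
φ(23) = 23 − 1 = 22.
φ(31) = 31 − 1 = 30.
φ(41) = 41 − 1 = 40.
Multiply: 2 · 22 · 30 · 40 = 52800.

52800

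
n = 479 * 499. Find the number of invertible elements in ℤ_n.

238044

φ(479) = 479 − 1 = 478.
φ(499) = 499 − 1 = 498.
Since φ is multiplicative, φ(239021) = 478 · 498 = 238044.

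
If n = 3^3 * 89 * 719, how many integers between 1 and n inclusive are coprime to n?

φ(3^3) = 3^3 − 3^2 = 27 − 9 = 18.
φ(89) = 89 − 1 = 88.
φ(719) = 719 − 1 = 718.
Multiply: 18 · 88 · 718 = 1137312.

1137312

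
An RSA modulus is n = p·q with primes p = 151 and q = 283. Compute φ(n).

42300

φ(42733) = 42733 · (1 − 1/151) · (1 − 1/283)
       = 42733 · 42300/42733 = 42300.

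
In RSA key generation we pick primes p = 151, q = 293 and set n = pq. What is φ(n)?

For distinct primes, φ(pq) = (p−1)(q−1) = 150 × 292 = 43800.

43800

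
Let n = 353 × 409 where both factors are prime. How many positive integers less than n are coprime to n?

143616

φ(144377) = 144377 · (1 − 1/353) · (1 − 1/409)
       = 144377 · 143616/144377 = 143616.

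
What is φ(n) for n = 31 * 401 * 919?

11016000

φ(31) = 31 − 1 = 30.
φ(401) = 401 − 1 = 400.
φ(919) = 919 − 1 = 918.
φ(11424089) = 30 × 400 × 918 = 11016000.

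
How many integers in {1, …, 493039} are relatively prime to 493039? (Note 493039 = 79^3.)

486798

φ(493039) = 493039 · (1 − 1/79)
       = 493039 · 78/79 = 486798.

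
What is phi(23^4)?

φ(279841) = 279841 · (1 − 1/23)
       = 279841 · 22/23 = 267674.

267674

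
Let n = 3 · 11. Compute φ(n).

20

φ(33) = 33 · (1 − 1/3) · (1 − 1/11)
       = 33 · 20/33 = 20.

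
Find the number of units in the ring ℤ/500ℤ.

200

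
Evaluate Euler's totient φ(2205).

2205 = 3**2 · 5 · 7**2.
φ(2205) = 2205 · (1 − 1/3) · (1 − 1/5) · (1 − 1/7)
       = 2205 · 48/105 = 1008.

1008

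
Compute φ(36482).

16128

36482 = 2 · 17 · 29 · 37.
φ(2) = 2 − 1 = 1.
φ(17) = 17 − 1 = 16.
φ(29) = 29 − 1 = 28.
φ(37) = 37 − 1 = 36.
Multiply: 1 · 16 · 28 · 36 = 16128.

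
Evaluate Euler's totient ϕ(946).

420

First factor: 946 = 2 × 11 × 43.
φ(946) = 946 · (1 − 1/2) · (1 − 1/11) · (1 − 1/43)
       = 946 · 420/946 = 420.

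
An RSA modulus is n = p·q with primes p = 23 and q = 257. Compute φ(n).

φ(pq) = (p−1)(q−1) = 22 · 256 = 5632.

5632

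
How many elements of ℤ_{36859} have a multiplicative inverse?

33600

36859 = 29 × 31 × 41.
φ(29) = 29 − 1 = 28.
φ(31) = 31 − 1 = 30.
φ(41) = 41 − 1 = 40.
Multiply: 28 · 30 · 40 = 33600.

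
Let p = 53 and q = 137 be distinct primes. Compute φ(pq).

7072

φ(n) = (p − 1)(q − 1) = (53−1)(137−1) = 52·136 = 7072.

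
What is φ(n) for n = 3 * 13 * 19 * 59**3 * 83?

7152034752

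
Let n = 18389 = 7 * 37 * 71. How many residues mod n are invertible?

φ(18389) = 18389 · (1 − 1/7) · (1 − 1/37) · (1 − 1/71)
       = 18389 · 15120/18389 = 15120.

15120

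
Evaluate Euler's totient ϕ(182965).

133056

182965 = 5 · 23 · 37 · 43.
φ(182965) = 182965 · (1 − 1/5) · (1 − 1/23) · (1 − 1/37) · (1 − 1/43)
       = 182965 · 133056/182965 = 133056.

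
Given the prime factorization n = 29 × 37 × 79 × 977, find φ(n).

76737024

φ(29) = 29 − 1 = 28.
φ(37) = 37 − 1 = 36.
φ(79) = 79 − 1 = 78.
φ(977) = 977 − 1 = 976.
Since φ is multiplicative, φ(82817359) = 28 · 36 · 78 · 976 = 76737024.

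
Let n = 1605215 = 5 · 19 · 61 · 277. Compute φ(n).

φ(5) = 5 − 1 = 4.
φ(19) = 19 − 1 = 18.
φ(61) = 61 − 1 = 60.
φ(277) = 277 − 1 = 276.
Multiply: 4 · 18 · 60 · 276 = 1192320.

1192320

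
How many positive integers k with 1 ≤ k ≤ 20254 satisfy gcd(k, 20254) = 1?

8640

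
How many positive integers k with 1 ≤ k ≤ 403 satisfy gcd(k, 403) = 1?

360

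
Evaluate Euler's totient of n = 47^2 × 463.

998844

φ(1022767) = 1022767 · (1 − 1/47) · (1 − 1/463)
       = 1022767 · 21252/21761 = 998844.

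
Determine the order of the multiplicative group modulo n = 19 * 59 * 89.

91872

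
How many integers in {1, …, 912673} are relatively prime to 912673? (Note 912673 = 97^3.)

903264

φ(912673) = 912673 · (1 − 1/97)
       = 912673 · 96/97 = 903264.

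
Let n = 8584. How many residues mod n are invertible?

4032

First factor: 8584 = 2^3 * 29 * 37.
φ(8584) = 8584 · (1 − 1/2) · (1 − 1/29) · (1 − 1/37)
       = 8584 · 1008/2146 = 4032.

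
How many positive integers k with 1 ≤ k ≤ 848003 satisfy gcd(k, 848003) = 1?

725760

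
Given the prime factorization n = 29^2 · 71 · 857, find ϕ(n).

48655040

φ(29^2) = 29^2 − 29^1 = 841 − 29 = 812.
φ(71) = 71 − 1 = 70.
φ(857) = 857 − 1 = 856.
Multiply: 812 · 70 · 856 = 48655040.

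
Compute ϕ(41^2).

1640

φ(41^2) = 41^1·(41−1) = 41·40 = 1640.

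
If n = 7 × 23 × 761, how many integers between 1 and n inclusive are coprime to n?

φ(122521) = 122521 · (1 − 1/7) · (1 − 1/23) · (1 − 1/761)
       = 122521 · 100320/122521 = 100320.

100320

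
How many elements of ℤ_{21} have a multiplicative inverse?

12

First factor: 21 = 3 · 7.
φ(21) = 21 · (1 − 1/3) · (1 − 1/7)
       = 21 · 12/21 = 12.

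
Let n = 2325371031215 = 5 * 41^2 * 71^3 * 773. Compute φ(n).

φ(2325371031215) = 2325371031215 · (1 − 1/5) · (1 − 1/41) · (1 − 1/71) · (1 − 1/773)
       = 2325371031215 · 8646400/11251015 = 1787046598400.

1787046598400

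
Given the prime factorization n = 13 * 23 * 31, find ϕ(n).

φ(13) = 13 − 1 = 12.
φ(23) = 23 − 1 = 22.
φ(31) = 31 − 1 = 30.
Since φ is multiplicative, φ(9269) = 12 · 22 · 30 = 7920.

7920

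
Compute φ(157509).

First factor: 157509 = 3^2 × 11 × 37 × 43.
φ(3^2) = 3^2 − 3^1 = 9 − 3 = 6.
φ(11) = 11 − 1 = 10.
φ(37) = 37 − 1 = 36.
φ(43) = 43 − 1 = 42.
φ(157509) = 6 × 10 × 36 × 42 = 90720.

90720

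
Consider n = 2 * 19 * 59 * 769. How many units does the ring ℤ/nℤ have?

φ(1724098) = 1724098 · (1 − 1/2) · (1 − 1/19) · (1 − 1/59) · (1 − 1/769)
       = 1724098 · 801792/1724098 = 801792.

801792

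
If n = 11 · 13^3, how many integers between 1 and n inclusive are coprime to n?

20280

φ(11) = 11 − 1 = 10.
φ(13^3) = 13^2·(13−1) = 169·12 = 2028.
Multiply: 10 · 2028 = 20280.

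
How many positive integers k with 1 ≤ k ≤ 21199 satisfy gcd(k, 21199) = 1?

18816

21199 = 17 * 29 * 43.
φ(21199) = 21199 · (1 − 1/17) · (1 − 1/29) · (1 − 1/43)
       = 21199 · 18816/21199 = 18816.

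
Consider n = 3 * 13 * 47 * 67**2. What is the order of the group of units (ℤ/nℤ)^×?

4881888

φ(8228337) = 8228337 · (1 − 1/3) · (1 − 1/13) · (1 − 1/47) · (1 − 1/67)
       = 8228337 · 72864/122811 = 4881888.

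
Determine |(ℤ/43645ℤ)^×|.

First factor: 43645 = 5 × 7 × 29 × 43.
φ(43645) = 43645 · (1 − 1/5) · (1 − 1/7) · (1 − 1/29) · (1 − 1/43)
       = 43645 · 28224/43645 = 28224.

28224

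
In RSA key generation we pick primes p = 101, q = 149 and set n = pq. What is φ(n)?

For distinct primes, φ(pq) = (p−1)(q−1) = 100 × 148 = 14800.

14800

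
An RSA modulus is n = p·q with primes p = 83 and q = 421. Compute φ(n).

34440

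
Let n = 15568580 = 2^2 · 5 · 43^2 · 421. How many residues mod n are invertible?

6068160

φ(2^2) = 2^2 − 2^1 = 4 − 2 = 2.
φ(5) = 5 − 1 = 4.
φ(43^2) = 43^1·(43−1) = 43·42 = 1806.
φ(421) = 421 − 1 = 420.
Multiply: 2 · 4 · 1806 · 420 = 6068160.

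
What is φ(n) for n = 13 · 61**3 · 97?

φ(13) = 13 − 1 = 12.
φ(61^3) = 61^2·(61−1) = 3721·60 = 223260.
φ(97) = 97 − 1 = 96.
Multiply: 12 · 223260 · 96 = 257195520.

257195520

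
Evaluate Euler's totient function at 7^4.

2058

φ(7^4) = 7^3·(7−1) = 343·6 = 2058.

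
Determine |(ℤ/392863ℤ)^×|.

First factor: 392863 = 19 · 23 · 29 · 31.
φ(19) = 19 − 1 = 18.
φ(23) = 23 − 1 = 22.
φ(29) = 29 − 1 = 28.
φ(31) = 31 − 1 = 30.
φ(392863) = 18 × 22 × 28 × 30 = 332640.

332640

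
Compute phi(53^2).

2756

φ(53^2) = 53^1·(53−1) = 53·52 = 2756.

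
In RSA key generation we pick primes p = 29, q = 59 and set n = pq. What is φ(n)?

1624

φ(29) = 29 − 1 = 28.
φ(59) = 59 − 1 = 58.
Multiply: 28 · 58 = 1624.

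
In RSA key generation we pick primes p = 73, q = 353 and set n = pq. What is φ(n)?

φ(73) = 73 − 1 = 72.
φ(353) = 353 − 1 = 352.
Multiply: 72 · 352 = 25344.

25344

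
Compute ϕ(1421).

First factor: 1421 = 7^2 × 29.
φ(7^2) = 7^1·(7−1) = 7·6 = 42.
φ(29) = 29 − 1 = 28.
φ(1421) = 42 × 28 = 1176.

1176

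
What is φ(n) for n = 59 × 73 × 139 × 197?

φ(117938581) = 117938581 · (1 − 1/59) · (1 − 1/73) · (1 − 1/139) · (1 − 1/197)
       = 117938581 · 112952448/117938581 = 112952448.

112952448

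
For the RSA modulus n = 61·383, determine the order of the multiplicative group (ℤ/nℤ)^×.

φ(61) = 61 − 1 = 60.
φ(383) = 383 − 1 = 382.
φ(23363) = 60 × 382 = 22920.

22920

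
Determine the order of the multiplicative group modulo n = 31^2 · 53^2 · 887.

φ(31^2) = 31^1·(31−1) = 31·30 = 930.
φ(53^2) = 53^2 − 53^1 = 2809 − 53 = 2756.
φ(887) = 887 − 1 = 886.
φ(2394411263) = 930 × 2756 × 886 = 2270888880.

2270888880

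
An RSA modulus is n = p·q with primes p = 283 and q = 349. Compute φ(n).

φ(283) = 283 − 1 = 282.
φ(349) = 349 − 1 = 348.
φ(98767) = 282 × 348 = 98136.

98136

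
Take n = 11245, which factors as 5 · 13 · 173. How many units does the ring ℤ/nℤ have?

φ(11245) = 11245 · (1 − 1/5) · (1 − 1/13) · (1 − 1/173)
       = 11245 · 8256/11245 = 8256.

8256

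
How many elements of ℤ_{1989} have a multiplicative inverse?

1152

1989 = 3^2 × 13 × 17.
φ(1989) = 1989 · (1 − 1/3) · (1 − 1/13) · (1 − 1/17)
       = 1989 · 384/663 = 1152.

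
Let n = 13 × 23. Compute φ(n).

φ(13) = 13 − 1 = 12.
φ(23) = 23 − 1 = 22.
φ(299) = 12 × 22 = 264.

264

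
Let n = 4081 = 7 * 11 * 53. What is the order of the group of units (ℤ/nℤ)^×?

φ(4081) = 4081 · (1 − 1/7) · (1 − 1/11) · (1 − 1/53)
       = 4081 · 3120/4081 = 3120.

3120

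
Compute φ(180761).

141120

First factor: 180761 = 7**3 × 17 × 31.
φ(7^3) = 7^2·(7−1) = 49·6 = 294.
φ(17) = 17 − 1 = 16.
φ(31) = 31 − 1 = 30.
Since φ is multiplicative, φ(180761) = 294 · 16 · 30 = 141120.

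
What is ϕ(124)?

60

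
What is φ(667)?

Factor 667: 667 = 23 × 29.
φ(667) = 667 · (1 − 1/23) · (1 − 1/29)
       = 667 · 616/667 = 616.

616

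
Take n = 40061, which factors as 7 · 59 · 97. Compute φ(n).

φ(40061) = 40061 · (1 − 1/7) · (1 − 1/59) · (1 − 1/97)
       = 40061 · 33408/40061 = 33408.

33408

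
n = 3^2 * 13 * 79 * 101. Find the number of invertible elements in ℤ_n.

561600

φ(933543) = 933543 · (1 − 1/3) · (1 − 1/13) · (1 − 1/79) · (1 − 1/101)
       = 933543 · 187200/311181 = 561600.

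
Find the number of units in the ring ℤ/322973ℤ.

First factor: 322973 = 7 · 29 · 37 · 43.
φ(322973) = 322973 · (1 − 1/7) · (1 − 1/29) · (1 − 1/37) · (1 − 1/43)
       = 322973 · 254016/322973 = 254016.

254016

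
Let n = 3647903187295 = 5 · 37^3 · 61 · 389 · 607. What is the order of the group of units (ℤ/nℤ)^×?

φ(5) = 5 − 1 = 4.
φ(37^3) = 37^2·(37−1) = 1369·36 = 49284.
φ(61) = 61 − 1 = 60.
φ(389) = 389 − 1 = 388.
φ(607) = 607 − 1 = 606.
Since φ is multiplicative, φ(3647903187295) = 4 · 49284 · 60 · 388 · 606 = 2781131604480.

2781131604480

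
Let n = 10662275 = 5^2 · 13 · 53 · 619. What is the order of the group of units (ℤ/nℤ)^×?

7712640

φ(10662275) = 10662275 · (1 − 1/5) · (1 − 1/13) · (1 − 1/53) · (1 − 1/619)
       = 10662275 · 1542528/2132455 = 7712640.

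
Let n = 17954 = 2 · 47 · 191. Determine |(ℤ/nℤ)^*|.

φ(2) = 2 − 1 = 1.
φ(47) = 47 − 1 = 46.
φ(191) = 191 − 1 = 190.
Multiply: 1 · 46 · 190 = 8740.

8740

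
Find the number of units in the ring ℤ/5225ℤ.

Prime factorization: 5225 = 5**2 · 11 · 19.
φ(5225) = 5225 · (1 − 1/5) · (1 − 1/11) · (1 − 1/19)
       = 5225 · 720/1045 = 3600.

3600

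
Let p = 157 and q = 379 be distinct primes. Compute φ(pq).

φ(59503) = 59503 · (1 − 1/157) · (1 − 1/379)
       = 59503 · 58968/59503 = 58968.

58968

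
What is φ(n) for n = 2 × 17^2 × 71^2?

φ(2) = 2 − 1 = 1.
φ(17^2) = 17^2 − 17^1 = 289 − 17 = 272.
φ(71^2) = 71^2 − 71^1 = 5041 − 71 = 4970.
φ(2913698) = 1 × 272 × 4970 = 1351840.

1351840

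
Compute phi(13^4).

26364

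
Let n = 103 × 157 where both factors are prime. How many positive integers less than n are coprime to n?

For distinct primes, φ(pq) = (p−1)(q−1) = 102 × 156 = 15912.

15912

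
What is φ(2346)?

704

First factor: 2346 = 2 · 3 · 17 · 23.
φ(2346) = 2346 · (1 − 1/2) · (1 − 1/3) · (1 − 1/17) · (1 − 1/23)
       = 2346 · 704/2346 = 704.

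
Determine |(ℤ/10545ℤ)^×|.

5184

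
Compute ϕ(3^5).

162

φ(3^5) = 3^4·(3−1) = 81·2 = 162.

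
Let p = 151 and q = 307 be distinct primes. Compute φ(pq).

45900

φ(n) = (p − 1)(q − 1) = (151−1)(307−1) = 150·306 = 45900.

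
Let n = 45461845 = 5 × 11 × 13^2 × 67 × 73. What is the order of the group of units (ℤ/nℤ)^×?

29652480

φ(45461845) = 45461845 · (1 − 1/5) · (1 − 1/11) · (1 − 1/13) · (1 − 1/67) · (1 − 1/73)
       = 45461845 · 2280960/3497065 = 29652480.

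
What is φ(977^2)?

φ(977^2) = 977^2 − 977^1 = 954529 − 977 = 953552.

953552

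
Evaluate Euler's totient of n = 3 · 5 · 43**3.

φ(1192605) = 1192605 · (1 − 1/3) · (1 − 1/5) · (1 − 1/43)
       = 1192605 · 336/645 = 621264.

621264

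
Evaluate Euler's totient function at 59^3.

201898

φ(205379) = 205379 · (1 − 1/59)
       = 205379 · 58/59 = 201898.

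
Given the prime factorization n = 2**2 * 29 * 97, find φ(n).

5376

φ(11252) = 11252 · (1 − 1/2) · (1 − 1/29) · (1 − 1/97)
       = 11252 · 2688/5626 = 5376.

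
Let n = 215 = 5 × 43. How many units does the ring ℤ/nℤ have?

168

φ(5) = 5 − 1 = 4.
φ(43) = 43 − 1 = 42.
Since φ is multiplicative, φ(215) = 4 · 42 = 168.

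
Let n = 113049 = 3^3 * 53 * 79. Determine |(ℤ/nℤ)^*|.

φ(3^3) = 3^2·(3−1) = 9·2 = 18.
φ(53) = 53 − 1 = 52.
φ(79) = 79 − 1 = 78.
Since φ is multiplicative, φ(113049) = 18 · 52 · 78 = 73008.

73008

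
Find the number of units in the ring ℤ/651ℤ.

651 = 3 * 7 * 31.
φ(651) = 651 · (1 − 1/3) · (1 − 1/7) · (1 − 1/31)
       = 651 · 360/651 = 360.

360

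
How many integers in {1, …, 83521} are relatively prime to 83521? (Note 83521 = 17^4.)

78608

φ(17^4) = 17^4 − 17^3 = 83521 − 4913 = 78608.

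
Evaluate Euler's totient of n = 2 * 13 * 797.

φ(2) = 2 − 1 = 1.
φ(13) = 13 − 1 = 12.
φ(797) = 797 − 1 = 796.
Multiply: 1 · 12 · 796 = 9552.

9552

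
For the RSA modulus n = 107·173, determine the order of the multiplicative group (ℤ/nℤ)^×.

18232

φ(107) = 107 − 1 = 106.
φ(173) = 173 − 1 = 172.
φ(18511) = 106 × 172 = 18232.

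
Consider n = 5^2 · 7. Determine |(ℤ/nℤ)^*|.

120

φ(5^2) = 5^1·(5−1) = 5·4 = 20.
φ(7) = 7 − 1 = 6.
φ(175) = 20 × 6 = 120.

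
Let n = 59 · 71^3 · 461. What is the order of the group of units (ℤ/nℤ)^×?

φ(59) = 59 − 1 = 58.
φ(71^3) = 71^3 − 71^2 = 357911 − 5041 = 352870.
φ(461) = 461 − 1 = 460.
φ(9734821289) = 58 × 352870 × 460 = 9414571600.

9414571600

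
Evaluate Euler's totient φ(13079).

Prime factorization: 13079 = 11 * 29 * 41.
φ(13079) = 13079 · (1 − 1/11) · (1 − 1/29) · (1 − 1/41)
       = 13079 · 11200/13079 = 11200.

11200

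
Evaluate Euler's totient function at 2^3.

4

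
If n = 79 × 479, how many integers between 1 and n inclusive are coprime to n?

φ(79) = 79 − 1 = 78.
φ(479) = 479 − 1 = 478.
Since φ is multiplicative, φ(37841) = 78 · 478 = 37284.

37284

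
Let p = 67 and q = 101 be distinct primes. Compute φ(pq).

φ(pq) = (p−1)(q−1) = 66 · 100 = 6600.

6600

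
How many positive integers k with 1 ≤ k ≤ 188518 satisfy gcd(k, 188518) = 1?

Factor 188518: 188518 = 2 × 11^2 × 19 × 41.
φ(2) = 2 − 1 = 1.
φ(11^2) = 11^2 − 11^1 = 121 − 11 = 110.
φ(19) = 19 − 1 = 18.
φ(41) = 41 − 1 = 40.
Multiply: 1 · 110 · 18 · 40 = 79200.

79200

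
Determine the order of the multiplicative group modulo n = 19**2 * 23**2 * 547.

φ(104460043) = 104460043 · (1 − 1/19) · (1 − 1/23) · (1 − 1/547)
       = 104460043 · 216216/239039 = 94486392.

94486392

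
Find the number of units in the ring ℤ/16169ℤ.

14256

Factor 16169: 16169 = 19 · 23 · 37.
φ(16169) = 16169 · (1 − 1/19) · (1 − 1/23) · (1 − 1/37)
       = 16169 · 14256/16169 = 14256.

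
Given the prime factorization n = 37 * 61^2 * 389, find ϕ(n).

φ(53556353) = 53556353 · (1 − 1/37) · (1 − 1/61) · (1 − 1/389)
       = 53556353 · 838080/877973 = 51122880.

51122880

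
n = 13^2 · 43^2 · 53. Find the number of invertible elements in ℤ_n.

φ(16561493) = 16561493 · (1 − 1/13) · (1 − 1/43) · (1 − 1/53)
       = 16561493 · 26208/29627 = 14650272.

14650272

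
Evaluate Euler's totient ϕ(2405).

1728

2405 = 5 * 13 * 37.
φ(5) = 5 − 1 = 4.
φ(13) = 13 − 1 = 12.
φ(37) = 37 − 1 = 36.
φ(2405) = 4 × 12 × 36 = 1728.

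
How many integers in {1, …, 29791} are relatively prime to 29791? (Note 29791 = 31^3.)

φ(29791) = 29791 · (1 − 1/31)
       = 29791 · 30/31 = 28830.

28830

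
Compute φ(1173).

704

Factor 1173: 1173 = 3 · 17 · 23.
φ(1173) = 1173 · (1 − 1/3) · (1 − 1/17) · (1 − 1/23)
       = 1173 · 704/1173 = 704.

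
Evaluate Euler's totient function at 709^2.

501972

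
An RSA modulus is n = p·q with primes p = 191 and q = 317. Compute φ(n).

φ(n) = (p − 1)(q − 1) = (191−1)(317−1) = 190·316 = 60040.

60040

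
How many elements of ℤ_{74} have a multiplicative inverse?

74 = 2 × 37.
φ(74) = 74 · (1 − 1/2) · (1 − 1/37)
       = 74 · 36/74 = 36.

36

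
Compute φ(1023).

600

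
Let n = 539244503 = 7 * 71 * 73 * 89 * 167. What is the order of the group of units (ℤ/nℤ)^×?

441745920

φ(7) = 7 − 1 = 6.
φ(71) = 71 − 1 = 70.
φ(73) = 73 − 1 = 72.
φ(89) = 89 − 1 = 88.
φ(167) = 167 − 1 = 166.
Since φ is multiplicative, φ(539244503) = 6 · 70 · 72 · 88 · 166 = 441745920.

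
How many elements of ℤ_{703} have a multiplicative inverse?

648

Prime factorization: 703 = 19 * 37.
φ(703) = 703 · (1 − 1/19) · (1 − 1/37)
       = 703 · 648/703 = 648.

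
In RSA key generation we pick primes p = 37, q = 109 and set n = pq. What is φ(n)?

3888

For distinct primes, φ(pq) = (p−1)(q−1) = 36 × 108 = 3888.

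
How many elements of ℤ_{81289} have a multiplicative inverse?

73008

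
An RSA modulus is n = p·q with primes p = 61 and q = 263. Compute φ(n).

15720

φ(16043) = 16043 · (1 − 1/61) · (1 − 1/263)
       = 16043 · 15720/16043 = 15720.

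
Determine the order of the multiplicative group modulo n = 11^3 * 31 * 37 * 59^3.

263840306400

φ(313543288003) = 313543288003 · (1 − 1/11) · (1 − 1/31) · (1 − 1/37) · (1 − 1/59)
       = 313543288003 · 626400/744403 = 263840306400.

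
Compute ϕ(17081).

Prime factorization: 17081 = 19 * 29 * 31.
φ(17081) = 17081 · (1 − 1/19) · (1 − 1/29) · (1 − 1/31)
       = 17081 · 15120/17081 = 15120.

15120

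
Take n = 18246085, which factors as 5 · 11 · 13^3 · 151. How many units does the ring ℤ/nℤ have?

12168000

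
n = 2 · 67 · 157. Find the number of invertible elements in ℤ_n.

10296

φ(21038) = 21038 · (1 − 1/2) · (1 − 1/67) · (1 − 1/157)
       = 21038 · 10296/21038 = 10296.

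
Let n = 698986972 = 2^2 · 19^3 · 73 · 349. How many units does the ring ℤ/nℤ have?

325627776

φ(2^2) = 2^2 − 2^1 = 4 − 2 = 2.
φ(19^3) = 19^3 − 19^2 = 6859 − 361 = 6498.
φ(73) = 73 − 1 = 72.
φ(349) = 349 − 1 = 348.
φ(698986972) = 2 × 6498 × 72 × 348 = 325627776.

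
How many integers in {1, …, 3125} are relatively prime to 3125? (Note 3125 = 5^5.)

φ(3125) = 3125 · (1 − 1/5)
       = 3125 · 4/5 = 2500.

2500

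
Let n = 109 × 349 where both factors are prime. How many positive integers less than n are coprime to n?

φ(n) = (p − 1)(q − 1) = (109−1)(349−1) = 108·348 = 37584.

37584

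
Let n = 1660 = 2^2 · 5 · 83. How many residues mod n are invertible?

656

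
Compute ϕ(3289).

Factor 3289: 3289 = 11 · 13 · 23.
φ(11) = 11 − 1 = 10.
φ(13) = 13 − 1 = 12.
φ(23) = 23 − 1 = 22.
Since φ is multiplicative, φ(3289) = 10 · 12 · 22 = 2640.

2640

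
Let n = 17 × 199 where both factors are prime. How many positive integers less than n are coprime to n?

φ(pq) = (p−1)(q−1) = 16 · 198 = 3168.

3168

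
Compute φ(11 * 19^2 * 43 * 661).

94802400

φ(11) = 11 − 1 = 10.
φ(19^2) = 19^2 − 19^1 = 361 − 19 = 342.
φ(43) = 43 − 1 = 42.
φ(661) = 661 − 1 = 660.
Since φ is multiplicative, φ(112867733) = 10 · 342 · 42 · 660 = 94802400.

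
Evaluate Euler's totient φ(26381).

23760

First factor: 26381 = 23 * 31 * 37.
φ(23) = 23 − 1 = 22.
φ(31) = 31 − 1 = 30.
φ(37) = 37 − 1 = 36.
Multiply: 22 · 30 · 36 = 23760.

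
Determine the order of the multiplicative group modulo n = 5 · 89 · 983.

345664

φ(437435) = 437435 · (1 − 1/5) · (1 − 1/89) · (1 − 1/983)
       = 437435 · 345664/437435 = 345664.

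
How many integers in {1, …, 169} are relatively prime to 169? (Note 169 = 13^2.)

156

φ(13^2) = 13^2 − 13^1 = 169 − 13 = 156.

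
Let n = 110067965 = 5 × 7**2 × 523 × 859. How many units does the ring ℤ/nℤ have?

75243168

φ(5) = 5 − 1 = 4.
φ(7^2) = 7^1·(7−1) = 7·6 = 42.
φ(523) = 523 − 1 = 522.
φ(859) = 859 − 1 = 858.
φ(110067965) = 4 × 42 × 522 × 858 = 75243168.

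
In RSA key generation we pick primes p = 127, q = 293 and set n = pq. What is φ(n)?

For distinct primes, φ(pq) = (p−1)(q−1) = 126 × 292 = 36792.

36792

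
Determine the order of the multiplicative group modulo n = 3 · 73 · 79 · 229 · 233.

φ(3) = 3 − 1 = 2.
φ(73) = 73 − 1 = 72.
φ(79) = 79 − 1 = 78.
φ(229) = 229 − 1 = 228.
φ(233) = 233 − 1 = 232.
Since φ is multiplicative, φ(923129457) = 2 · 72 · 78 · 228 · 232 = 594127872.

594127872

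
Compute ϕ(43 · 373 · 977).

φ(43) = 43 − 1 = 42.
φ(373) = 373 − 1 = 372.
φ(977) = 977 − 1 = 976.
Multiply: 42 · 372 · 976 = 15249024.

15249024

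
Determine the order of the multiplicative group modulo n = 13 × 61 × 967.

φ(13) = 13 − 1 = 12.
φ(61) = 61 − 1 = 60.
φ(967) = 967 − 1 = 966.
Since φ is multiplicative, φ(766831) = 12 · 60 · 966 = 695520.

695520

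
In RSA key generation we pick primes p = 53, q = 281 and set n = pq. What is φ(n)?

14560

For distinct primes, φ(pq) = (p−1)(q−1) = 52 × 280 = 14560.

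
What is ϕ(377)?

336

Factor 377: 377 = 13 · 29.
φ(377) = 377 · (1 − 1/13) · (1 − 1/29)
       = 377 · 336/377 = 336.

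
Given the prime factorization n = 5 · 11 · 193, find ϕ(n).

7680

φ(10615) = 10615 · (1 − 1/5) · (1 − 1/11) · (1 − 1/193)
       = 10615 · 7680/10615 = 7680.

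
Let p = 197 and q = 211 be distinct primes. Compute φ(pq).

41160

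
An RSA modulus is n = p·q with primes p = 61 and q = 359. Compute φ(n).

21480

φ(21899) = 21899 · (1 − 1/61) · (1 − 1/359)
       = 21899 · 21480/21899 = 21480.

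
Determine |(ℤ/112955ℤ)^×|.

80640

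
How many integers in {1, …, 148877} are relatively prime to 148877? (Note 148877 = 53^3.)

φ(53^3) = 53^3 − 53^2 = 148877 − 2809 = 146068.

146068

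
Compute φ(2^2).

2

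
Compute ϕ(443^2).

φ(443^2) = 443^2 − 443^1 = 196249 − 443 = 195806.

195806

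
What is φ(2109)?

1296

Prime factorization: 2109 = 3 * 19 * 37.
φ(3) = 3 − 1 = 2.
φ(19) = 19 − 1 = 18.
φ(37) = 37 − 1 = 36.
Since φ is multiplicative, φ(2109) = 2 · 18 · 36 = 1296.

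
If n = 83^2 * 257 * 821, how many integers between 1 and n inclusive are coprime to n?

1428715520

φ(83^2) = 83^2 − 83^1 = 6889 − 83 = 6806.
φ(257) = 257 − 1 = 256.
φ(821) = 821 − 1 = 820.
φ(1453558333) = 6806 × 256 × 820 = 1428715520.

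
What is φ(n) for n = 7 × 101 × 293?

φ(7) = 7 − 1 = 6.
φ(101) = 101 − 1 = 100.
φ(293) = 293 − 1 = 292.
φ(207151) = 6 × 100 × 292 = 175200.

175200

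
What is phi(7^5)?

14406

φ(7^5) = 7^4·(7−1) = 2401·6 = 14406.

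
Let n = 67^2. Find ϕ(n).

φ(4489) = 4489 · (1 − 1/67)
       = 4489 · 66/67 = 4422.

4422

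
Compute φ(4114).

First factor: 4114 = 2 · 11**2 · 17.
φ(4114) = 4114 · (1 − 1/2) · (1 − 1/11) · (1 − 1/17)
       = 4114 · 160/374 = 1760.

1760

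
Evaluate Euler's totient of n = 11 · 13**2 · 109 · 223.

37402560

φ(45186713) = 45186713 · (1 − 1/11) · (1 − 1/13) · (1 − 1/109) · (1 − 1/223)
       = 45186713 · 2877120/3475901 = 37402560.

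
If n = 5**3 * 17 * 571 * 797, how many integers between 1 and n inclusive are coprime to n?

φ(5^3) = 5^2·(5−1) = 25·4 = 100.
φ(17) = 17 − 1 = 16.
φ(571) = 571 − 1 = 570.
φ(797) = 797 − 1 = 796.
Multiply: 100 · 16 · 570 · 796 = 725952000.

725952000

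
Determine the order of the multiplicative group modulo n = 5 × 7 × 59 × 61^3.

φ(5) = 5 − 1 = 4.
φ(7) = 7 − 1 = 6.
φ(59) = 59 − 1 = 58.
φ(61^3) = 61^2·(61−1) = 3721·60 = 223260.
Multiply: 4 · 6 · 58 · 223260 = 310777920.

310777920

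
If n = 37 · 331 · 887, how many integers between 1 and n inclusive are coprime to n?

φ(37) = 37 − 1 = 36.
φ(331) = 331 − 1 = 330.
φ(887) = 887 − 1 = 886.
Since φ is multiplicative, φ(10863089) = 36 · 330 · 886 = 10525680.

10525680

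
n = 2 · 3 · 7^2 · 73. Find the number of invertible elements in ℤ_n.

6048

φ(21462) = 21462 · (1 − 1/2) · (1 − 1/3) · (1 − 1/7) · (1 − 1/73)
       = 21462 · 864/3066 = 6048.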